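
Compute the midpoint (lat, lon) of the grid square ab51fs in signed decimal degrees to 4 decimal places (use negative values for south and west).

Field A=0, B=1: +0·20° lon, +1·10° lat → SW at lon -180°, lat -80°.
Square 5, 1: +5·2° lon, +1·1° lat → SW at lon -170°, lat -79°.
Subsquare f=5, s=18: +5·0.0833333° lon, +18·0.0416667° lat → SW at lon -169.583°, lat -78.25°.
Cell spans 0.0833333° lon × 0.0416667° lat. Centre is SW corner plus half of each.
latitude -78.2292, longitude -169.5417.

-78.2292, -169.5417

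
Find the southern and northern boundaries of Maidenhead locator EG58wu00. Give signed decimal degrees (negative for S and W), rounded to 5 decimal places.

Field E=4, G=6: +4·20° lon, +6·10° lat → SW at lon -100°, lat -30°.
Square 5, 8: +5·2° lon, +8·1° lat → SW at lon -90°, lat -22°.
Subsquare w=22, u=20: +22·0.0833333° lon, +20·0.0416667° lat → SW at lon -88.1667°, lat -21.1667°.
Extended square 0, 0: +0·0.00833333° lon, +0·0.00416667° lat → SW at lon -88.1667°, lat -21.1667°.
Cell spans 0.00833333° lon × 0.00416667° lat.
south -21.16667, north -21.16250.

-21.16667, -21.16250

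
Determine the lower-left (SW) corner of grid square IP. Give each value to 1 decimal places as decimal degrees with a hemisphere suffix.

60.0° N, 20.0° W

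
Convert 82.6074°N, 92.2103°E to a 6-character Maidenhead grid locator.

NR62co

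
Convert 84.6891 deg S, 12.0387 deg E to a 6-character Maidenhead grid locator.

JA65ah

Offset from 180°W / 90°S: lon 192.0387°, lat 5.3109°.
Field: 192.0387/20 → 9 → J, 5.3109/10 → 0 → A; chars JA.
Square: 12.0387/2 → 6, 5.3109/1 → 5; chars 65.
Subsquare: 0.0387/0.0833333 → 0 → a, 0.3109/0.0416667 → 7 → h; chars ah.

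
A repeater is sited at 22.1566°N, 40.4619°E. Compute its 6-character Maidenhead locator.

Add 180° to longitude and 90° to latitude: 220.4619, 112.1566.
Field: lon ⌊220.4619/20⌋ = 11 → L; lat ⌊112.1566/10⌋ = 11 → L.
Square: lon ⌊0.4619/2⌋ = 0; lat ⌊2.1566/1⌋ = 2.
Subsquare: lon ⌊0.4619/0.0833333⌋ = 5 → f; lat ⌊0.1566/0.0416667⌋ = 3 → d.

LL02fd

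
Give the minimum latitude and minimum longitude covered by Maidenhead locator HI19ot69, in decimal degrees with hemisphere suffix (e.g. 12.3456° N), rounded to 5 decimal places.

0.17083° S, 36.78333° W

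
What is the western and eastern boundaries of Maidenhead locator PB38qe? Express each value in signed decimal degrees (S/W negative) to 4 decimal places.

Field P=15, B=1: +15·20° lon, +1·10° lat → SW at lon 120°, lat -80°.
Square 3, 8: +3·2° lon, +8·1° lat → SW at lon 126°, lat -72°.
Subsquare q=16, e=4: +16·0.0833333° lon, +4·0.0416667° lat → SW at lon 127.333°, lat -71.8333°.
Cell spans 0.0833333° lon × 0.0416667° lat.
west 127.3333, east 127.4167.

127.3333, 127.4167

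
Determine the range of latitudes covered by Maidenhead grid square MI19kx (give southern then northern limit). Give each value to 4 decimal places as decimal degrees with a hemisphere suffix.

0.0417° S, 0.0000° N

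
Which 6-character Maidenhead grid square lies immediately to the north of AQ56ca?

Latitude subsquare a = 0; +1 → 1 = b.
The longitude characters are unchanged.

AQ56cb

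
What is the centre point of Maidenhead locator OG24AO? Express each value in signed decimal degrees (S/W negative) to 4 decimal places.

-25.3958, 104.0417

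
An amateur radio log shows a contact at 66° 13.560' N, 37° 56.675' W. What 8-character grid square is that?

HP16af64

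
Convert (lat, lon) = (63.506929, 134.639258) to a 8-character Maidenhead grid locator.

PP73hm61

Add 180° to longitude and 90° to latitude: 314.63926, 153.50693.
Field: 314.63926/20 → 15 → P, 153.50693/10 → 15 → P; chars PP.
Square: 14.63926/2 → 7, 3.50693/1 → 3; chars 73.
Subsquare: 0.63926/0.0833333 → 7 → h, 0.50693/0.0416667 → 12 → m; chars hm.
Extended square: 0.05592/0.00833333 → 6, 0.00693/0.00416667 → 1; chars 61.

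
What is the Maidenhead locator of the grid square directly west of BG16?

BG06

Longitude square 1; −1 → 0.
The latitude characters are unchanged.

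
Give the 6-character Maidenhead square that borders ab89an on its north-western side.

AB79xo

Longitude subsquare a = 0; −1 → -1, wraps to 23 = x, carry into square.
Longitude square 8; −1 → 7.
Latitude subsquare n = 13; +1 → 14 = o.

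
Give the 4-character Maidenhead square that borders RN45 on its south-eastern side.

Longitude square 4; +1 → 5.
Latitude square 5; −1 → 4.

RN54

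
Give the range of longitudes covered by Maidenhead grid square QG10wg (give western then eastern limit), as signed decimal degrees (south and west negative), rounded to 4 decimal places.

143.8333, 143.9167

Field Q=16, G=6: +16·20° lon, +6·10° lat → SW at lon 140°, lat -30°.
Square 1, 0: +1·2° lon, +0·1° lat → SW at lon 142°, lat -30°.
Subsquare w=22, g=6: +22·0.0833333° lon, +6·0.0416667° lat → SW at lon 143.833°, lat -29.75°.
Cell spans 0.0833333° lon × 0.0416667° lat.
west 143.8333, east 143.9167.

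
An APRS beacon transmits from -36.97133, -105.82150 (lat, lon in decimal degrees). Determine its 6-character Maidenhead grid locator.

DF73ca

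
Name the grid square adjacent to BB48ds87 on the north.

Latitude extended square 7; +1 → 8.
The longitude characters are unchanged.

BB48ds88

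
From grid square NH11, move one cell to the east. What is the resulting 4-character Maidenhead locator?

NH21

Longitude square 1; +1 → 2.
The latitude characters are unchanged.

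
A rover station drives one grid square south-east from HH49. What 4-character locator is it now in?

HH58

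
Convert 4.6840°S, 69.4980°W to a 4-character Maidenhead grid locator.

Add 180° to longitude and 90° to latitude: 110.50, 85.32.
Field: lon ⌊110.50/20⌋ = 5 → F; lat ⌊85.32/10⌋ = 8 → I.
Square: lon ⌊10.50/2⌋ = 5; lat ⌊5.32/1⌋ = 5.

FI55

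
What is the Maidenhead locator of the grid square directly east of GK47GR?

Longitude subsquare g = 6; +1 → 7 = h.
The latitude characters are unchanged.

GK47hr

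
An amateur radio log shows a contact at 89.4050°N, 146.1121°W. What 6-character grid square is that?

BR69wj

Shift to the Maidenhead origin (180°W, 90°S): lon 33.8879, lat 179.4050.
Field (20°×10°, letters A–R): 33.8879/20 → 1 → B, 179.4050/10 → 17 → R; chars BR.
Square (2°×1°, digits 0–9): 13.8879/2 → 6, 9.4050/1 → 9; chars 69.
Subsquare (5′×2.5′, letters a–x): 1.8879/0.0833333 → 22 → w, 0.4050/0.0416667 → 9 → j; chars wj.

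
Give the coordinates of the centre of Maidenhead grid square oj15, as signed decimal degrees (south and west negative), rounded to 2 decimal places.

Field O=14, J=9: +14·20° lon, +9·10° lat → SW at lon 100°, lat 0°.
Square 1, 5: +1·2° lon, +5·1° lat → SW at lon 102°, lat 5°.
Cell spans 2° lon × 1° lat. Centre is SW corner plus half of each.
latitude 5.50, longitude 103.00.

5.50, 103.00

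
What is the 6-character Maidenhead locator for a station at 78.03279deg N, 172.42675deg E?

Offset from 180°W / 90°S: lon 352.4267°, lat 168.0328°.
Field: 352.4267/20 → 17 → R, 168.0328/10 → 16 → Q; chars RQ.
Square: 12.4267/2 → 6, 8.0328/1 → 8; chars 68.
Subsquare: 0.4267/0.0833333 → 5 → f, 0.0328/0.0416667 → 0 → a; chars fa.

RQ68fa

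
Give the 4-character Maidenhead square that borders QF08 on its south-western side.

PF97

Longitude square 0; −1 → -1, wraps to 9, carry into field.
Longitude field Q = 16; −1 → 15 = P.
Latitude square 8; −1 → 7.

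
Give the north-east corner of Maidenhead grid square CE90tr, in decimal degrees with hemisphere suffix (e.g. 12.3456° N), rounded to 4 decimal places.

49.2500° S, 120.3333° W

Field C=2, E=4: +2·20° lon, +4·10° lat → SW at lon -140°, lat -50°.
Square 9, 0: +9·2° lon, +0·1° lat → SW at lon -122°, lat -50°.
Subsquare t=19, r=17: +19·0.0833333° lon, +17·0.0416667° lat → SW at lon -120.417°, lat -49.2917°.
Cell spans 0.0833333° lon × 0.0416667° lat. NE corner is SW corner plus one full cell.
latitude 49.2500° S, longitude 120.3333° W.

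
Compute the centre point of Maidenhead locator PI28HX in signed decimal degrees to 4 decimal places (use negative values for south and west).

-1.0208, 124.6250

Field P=15, I=8: +15·20° lon, +8·10° lat → SW at lon 120°, lat -10°.
Square 2, 8: +2·2° lon, +8·1° lat → SW at lon 124°, lat -2°.
Subsquare h=7, x=23: +7·0.0833333° lon, +23·0.0416667° lat → SW at lon 124.583°, lat -1.04167°.
Cell spans 0.0833333° lon × 0.0416667° lat. Centre is SW corner plus half of each.
latitude -1.0208, longitude 124.6250.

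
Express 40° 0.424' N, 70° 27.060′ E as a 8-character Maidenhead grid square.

MN50fa41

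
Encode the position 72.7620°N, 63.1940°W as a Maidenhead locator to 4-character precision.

Shift to the Maidenhead origin (180°W, 90°S): lon 116.81, lat 162.76.
Field: lon ⌊116.81/20⌋ = 5 → F; lat ⌊162.76/10⌋ = 16 → Q.
Square: lon ⌊16.81/2⌋ = 8; lat ⌊2.76/1⌋ = 2.

FQ82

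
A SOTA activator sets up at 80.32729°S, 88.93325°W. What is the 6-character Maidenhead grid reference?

Offset from 180°W / 90°S: lon 91.0667°, lat 9.6727°.
Field: 91.0667/20 → 4 → E, 9.6727/10 → 0 → A; chars EA.
Square: 11.0667/2 → 5, 9.6727/1 → 9; chars 59.
Subsquare: 1.0667/0.0833333 → 12 → m, 0.6727/0.0416667 → 16 → q; chars mq.

EA59mq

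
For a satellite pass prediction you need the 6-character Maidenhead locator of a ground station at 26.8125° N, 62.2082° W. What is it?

FL86vt

Offset from 180°W / 90°S: lon 117.7918°, lat 116.8125°.
Field: lon ⌊117.7918/20⌋ = 5 → F; lat ⌊116.8125/10⌋ = 11 → L.
Square: lon ⌊17.7918/2⌋ = 8; lat ⌊6.8125/1⌋ = 6.
Subsquare: lon ⌊1.7918/0.0833333⌋ = 21 → v; lat ⌊0.8125/0.0416667⌋ = 19 → t.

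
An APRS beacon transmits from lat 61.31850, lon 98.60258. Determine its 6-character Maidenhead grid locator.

Shift to the Maidenhead origin (180°W, 90°S): lon 278.6026, lat 151.3185.
Field (20°×10°, letters A–R): 278.6026/20 → 13 → N, 151.3185/10 → 15 → P; chars NP.
Square (2°×1°, digits 0–9): 18.6026/2 → 9, 1.3185/1 → 1; chars 91.
Subsquare (5′×2.5′, letters a–x): 0.6026/0.0833333 → 7 → h, 0.3185/0.0416667 → 7 → h; chars hh.

NP91hh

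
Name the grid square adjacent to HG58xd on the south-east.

HG68ac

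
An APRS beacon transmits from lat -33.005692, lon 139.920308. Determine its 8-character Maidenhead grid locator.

PF96xx08

Shift to the Maidenhead origin (180°W, 90°S): lon 319.92031, lat 56.99431.
Field: lon ⌊319.92031/20⌋ = 15 → P; lat ⌊56.99431/10⌋ = 5 → F.
Square: lon ⌊19.92031/2⌋ = 9; lat ⌊6.99431/1⌋ = 6.
Subsquare: lon ⌊1.92031/0.0833333⌋ = 23 → x; lat ⌊0.99431/0.0416667⌋ = 23 → x.
Extended square: lon ⌊0.00364/0.00833333⌋ = 0; lat ⌊0.03597/0.00416667⌋ = 8.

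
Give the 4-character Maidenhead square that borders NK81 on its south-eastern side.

Longitude square 8; +1 → 9.
Latitude square 1; −1 → 0.

NK90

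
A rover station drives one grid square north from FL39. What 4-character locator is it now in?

FM30

Latitude square 9; +1 → 10, wraps to 0, carry into field.
Latitude field L = 11; +1 → 12 = M.
The longitude characters are unchanged.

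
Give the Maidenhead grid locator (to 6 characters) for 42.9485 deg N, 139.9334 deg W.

CN02aw

Offset from 180°W / 90°S: lon 40.0666°, lat 132.9485°.
Field: lon ⌊40.0666/20⌋ = 2 → C; lat ⌊132.9485/10⌋ = 13 → N.
Square: lon ⌊0.0666/2⌋ = 0; lat ⌊2.9485/1⌋ = 2.
Subsquare: lon ⌊0.0666/0.0833333⌋ = 0 → a; lat ⌊0.9485/0.0416667⌋ = 22 → w.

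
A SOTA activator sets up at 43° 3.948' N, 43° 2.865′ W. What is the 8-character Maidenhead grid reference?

Add 180° to longitude and 90° to latitude: 136.95225, 133.06580.
Field: 136.95225/20 → 6 → G, 133.06580/10 → 13 → N; chars GN.
Square: 16.95225/2 → 8, 3.06580/1 → 3; chars 83.
Subsquare: 0.95225/0.0833333 → 11 → l, 0.06580/0.0416667 → 1 → b; chars lb.
Extended square: 0.03558/0.00833333 → 4, 0.02413/0.00416667 → 5; chars 45.

GN83lb45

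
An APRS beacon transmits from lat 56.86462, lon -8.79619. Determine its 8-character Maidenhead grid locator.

IO56ou47

Shift to the Maidenhead origin (180°W, 90°S): lon 171.20381, lat 146.86462.
Field: lon ⌊171.20381/20⌋ = 8 → I; lat ⌊146.86462/10⌋ = 14 → O.
Square: lon ⌊11.20381/2⌋ = 5; lat ⌊6.86462/1⌋ = 6.
Subsquare: lon ⌊1.20381/0.0833333⌋ = 14 → o; lat ⌊0.86462/0.0416667⌋ = 20 → u.
Extended square: lon ⌊0.03714/0.00833333⌋ = 4; lat ⌊0.03129/0.00416667⌋ = 7.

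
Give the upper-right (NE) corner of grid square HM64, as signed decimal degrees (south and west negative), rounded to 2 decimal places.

Field H=7, M=12: +7·20° lon, +12·10° lat → SW at lon -40°, lat 30°.
Square 6, 4: +6·2° lon, +4·1° lat → SW at lon -28°, lat 34°.
Cell spans 2° lon × 1° lat. NE corner is SW corner plus one full cell.
latitude 35.00, longitude -26.00.

35.00, -26.00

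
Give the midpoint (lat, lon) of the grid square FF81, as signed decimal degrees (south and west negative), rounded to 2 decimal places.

Field F=5, F=5: +5·20° lon, +5·10° lat → SW at lon -80°, lat -40°.
Square 8, 1: +8·2° lon, +1·1° lat → SW at lon -64°, lat -39°.
Cell spans 2° lon × 1° lat. Centre is SW corner plus half of each.
latitude -38.50, longitude -63.00.

-38.50, -63.00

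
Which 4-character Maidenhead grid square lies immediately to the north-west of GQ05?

Longitude square 0; −1 → -1, wraps to 9, carry into field.
Longitude field G = 6; −1 → 5 = F.
Latitude square 5; +1 → 6.

FQ96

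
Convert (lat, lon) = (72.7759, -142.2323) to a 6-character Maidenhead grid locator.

Add 180° to longitude and 90° to latitude: 37.7677, 162.7759.
Field: 37.7677/20 → 1 → B, 162.7759/10 → 16 → Q; chars BQ.
Square: 17.7677/2 → 8, 2.7759/1 → 2; chars 82.
Subsquare: 1.7677/0.0833333 → 21 → v, 0.7759/0.0416667 → 18 → s; chars vs.

BQ82vs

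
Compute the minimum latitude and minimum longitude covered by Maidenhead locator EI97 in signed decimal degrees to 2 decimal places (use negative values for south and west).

-3.00, -82.00

Field E=4, I=8: +4·20° lon, +8·10° lat → SW at lon -100°, lat -10°.
Square 9, 7: +9·2° lon, +7·1° lat → SW at lon -82°, lat -3°.
latitude -3.00, longitude -82.00.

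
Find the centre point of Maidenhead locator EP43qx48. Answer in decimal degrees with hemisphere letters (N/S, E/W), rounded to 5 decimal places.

63.99375° N, 90.62917° W

Field E=4, P=15: +4·20° lon, +15·10° lat → SW at lon -100°, lat 60°.
Square 4, 3: +4·2° lon, +3·1° lat → SW at lon -92°, lat 63°.
Subsquare q=16, x=23: +16·0.0833333° lon, +23·0.0416667° lat → SW at lon -90.6667°, lat 63.9583°.
Extended square 4, 8: +4·0.00833333° lon, +8·0.00416667° lat → SW at lon -90.6333°, lat 63.9917°.
Cell spans 0.00833333° lon × 0.00416667° lat. Centre is SW corner plus half of each.
latitude 63.99375° N, longitude 90.62917° W.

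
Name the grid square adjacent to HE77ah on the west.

Longitude subsquare a = 0; −1 → -1, wraps to 23 = x, carry into square.
Longitude square 7; −1 → 6.
The latitude characters are unchanged.

HE67xh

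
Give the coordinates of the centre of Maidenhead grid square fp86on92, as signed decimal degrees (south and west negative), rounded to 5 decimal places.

66.55208, -62.75417

Field F=5, P=15: +5·20° lon, +15·10° lat → SW at lon -80°, lat 60°.
Square 8, 6: +8·2° lon, +6·1° lat → SW at lon -64°, lat 66°.
Subsquare o=14, n=13: +14·0.0833333° lon, +13·0.0416667° lat → SW at lon -62.8333°, lat 66.5417°.
Extended square 9, 2: +9·0.00833333° lon, +2·0.00416667° lat → SW at lon -62.7583°, lat 66.55°.
Cell spans 0.00833333° lon × 0.00416667° lat. Centre is SW corner plus half of each.
latitude 66.55208, longitude -62.75417.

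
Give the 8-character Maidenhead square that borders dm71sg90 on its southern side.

Latitude extended square 0; −1 → -1, wraps to 9, carry into subsquare.
Latitude subsquare g = 6; −1 → 5 = f.
The longitude characters are unchanged.

DM71sf99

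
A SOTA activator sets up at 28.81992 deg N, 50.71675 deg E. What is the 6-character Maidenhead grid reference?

Add 180° to longitude and 90° to latitude: 230.7167, 118.8199.
Field: 230.7167/20 → 11 → L, 118.8199/10 → 11 → L; chars LL.
Square: 10.7167/2 → 5, 8.8199/1 → 8; chars 58.
Subsquare: 0.7167/0.0833333 → 8 → i, 0.8199/0.0416667 → 19 → t; chars it.

LL58it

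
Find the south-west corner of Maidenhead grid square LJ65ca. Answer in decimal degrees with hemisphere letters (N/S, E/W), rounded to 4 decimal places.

5.0000° N, 52.1667° E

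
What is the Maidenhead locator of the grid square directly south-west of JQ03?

Longitude square 0; −1 → -1, wraps to 9, carry into field.
Longitude field J = 9; −1 → 8 = I.
Latitude square 3; −1 → 2.

IQ92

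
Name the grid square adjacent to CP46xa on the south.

CP45xx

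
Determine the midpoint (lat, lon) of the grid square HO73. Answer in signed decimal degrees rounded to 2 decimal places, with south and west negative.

53.50, -25.00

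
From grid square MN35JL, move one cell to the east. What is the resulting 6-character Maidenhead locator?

Longitude subsquare j = 9; +1 → 10 = k.
The latitude characters are unchanged.

MN35kl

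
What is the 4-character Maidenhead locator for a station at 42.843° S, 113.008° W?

DE37

Shift to the Maidenhead origin (180°W, 90°S): lon 66.99, lat 47.16.
Field: lon ⌊66.99/20⌋ = 3 → D; lat ⌊47.16/10⌋ = 4 → E.
Square: lon ⌊6.99/2⌋ = 3; lat ⌊7.16/1⌋ = 7.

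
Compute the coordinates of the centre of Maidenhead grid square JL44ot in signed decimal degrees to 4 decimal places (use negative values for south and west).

24.8125, 9.2083

Field J=9, L=11: +9·20° lon, +11·10° lat → SW at lon 0°, lat 20°.
Square 4, 4: +4·2° lon, +4·1° lat → SW at lon 8°, lat 24°.
Subsquare o=14, t=19: +14·0.0833333° lon, +19·0.0416667° lat → SW at lon 9.16667°, lat 24.7917°.
Cell spans 0.0833333° lon × 0.0416667° lat. Centre is SW corner plus half of each.
latitude 24.8125, longitude 9.2083.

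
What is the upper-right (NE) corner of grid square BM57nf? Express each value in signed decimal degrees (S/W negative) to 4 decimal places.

37.2500, -148.8333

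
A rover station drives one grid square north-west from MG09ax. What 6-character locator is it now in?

LH90xa

Longitude subsquare a = 0; −1 → -1, wraps to 23 = x, carry into square.
Longitude square 0; −1 → -1, wraps to 9, carry into field.
Longitude field M = 12; −1 → 11 = L.
Latitude subsquare x = 23; +1 → 24, wraps to 0 = a, carry into square.
Latitude square 9; +1 → 10, wraps to 0, carry into field.
Latitude field G = 6; +1 → 7 = H.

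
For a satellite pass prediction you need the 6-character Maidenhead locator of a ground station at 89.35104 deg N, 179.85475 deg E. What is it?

Shift to the Maidenhead origin (180°W, 90°S): lon 359.8547, lat 179.3510.
Field (20°×10°, letters A–R): lon ⌊359.8547/20⌋ = 17 → R; lat ⌊179.3510/10⌋ = 17 → R.
Square (2°×1°, digits 0–9): lon ⌊19.8547/2⌋ = 9; lat ⌊9.3510/1⌋ = 9.
Subsquare (5′×2.5′, letters a–x): lon ⌊1.8547/0.0833333⌋ = 22 → w; lat ⌊0.3510/0.0416667⌋ = 8 → i.

RR99wi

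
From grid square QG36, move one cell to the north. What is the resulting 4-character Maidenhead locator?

Latitude square 6; +1 → 7.
The longitude characters are unchanged.

QG37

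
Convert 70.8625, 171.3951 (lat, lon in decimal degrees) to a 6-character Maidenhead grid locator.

RQ50qu

Shift to the Maidenhead origin (180°W, 90°S): lon 351.3951, lat 160.8625.
Field: lon ⌊351.3951/20⌋ = 17 → R; lat ⌊160.8625/10⌋ = 16 → Q.
Square: lon ⌊11.3951/2⌋ = 5; lat ⌊0.8625/1⌋ = 0.
Subsquare: lon ⌊1.3951/0.0833333⌋ = 16 → q; lat ⌊0.8625/0.0416667⌋ = 20 → u.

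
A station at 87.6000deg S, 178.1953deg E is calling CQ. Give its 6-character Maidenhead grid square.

RA92cj

Offset from 180°W / 90°S: lon 358.1953°, lat 2.4000°.
Field: lon ⌊358.1953/20⌋ = 17 → R; lat ⌊2.4000/10⌋ = 0 → A.
Square: lon ⌊18.1953/2⌋ = 9; lat ⌊2.4000/1⌋ = 2.
Subsquare: lon ⌊0.1953/0.0833333⌋ = 2 → c; lat ⌊0.4000/0.0416667⌋ = 9 → j.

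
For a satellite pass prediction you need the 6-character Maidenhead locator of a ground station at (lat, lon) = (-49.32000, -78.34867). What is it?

FE00tq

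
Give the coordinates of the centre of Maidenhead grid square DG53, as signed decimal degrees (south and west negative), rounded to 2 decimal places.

-26.50, -109.00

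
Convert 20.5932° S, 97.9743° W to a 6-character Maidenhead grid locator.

EG19aj

Offset from 180°W / 90°S: lon 82.0257°, lat 69.4068°.
Field: lon ⌊82.0257/20⌋ = 4 → E; lat ⌊69.4068/10⌋ = 6 → G.
Square: lon ⌊2.0257/2⌋ = 1; lat ⌊9.4068/1⌋ = 9.
Subsquare: lon ⌊0.0257/0.0833333⌋ = 0 → a; lat ⌊0.4068/0.0416667⌋ = 9 → j.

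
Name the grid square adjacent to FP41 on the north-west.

FP32

Longitude square 4; −1 → 3.
Latitude square 1; +1 → 2.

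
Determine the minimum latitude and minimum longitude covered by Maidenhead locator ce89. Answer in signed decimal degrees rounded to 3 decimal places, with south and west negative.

Field C=2, E=4: +2·20° lon, +4·10° lat → SW at lon -140°, lat -50°.
Square 8, 9: +8·2° lon, +9·1° lat → SW at lon -124°, lat -41°.
latitude -41.000, longitude -124.000.

-41.000, -124.000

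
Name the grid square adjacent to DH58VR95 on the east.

DH58wr05

Longitude extended square 9; +1 → 10, wraps to 0, carry into subsquare.
Longitude subsquare v = 21; +1 → 22 = w.
The latitude characters are unchanged.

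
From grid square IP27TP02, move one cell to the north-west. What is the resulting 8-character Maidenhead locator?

Longitude extended square 0; −1 → -1, wraps to 9, carry into subsquare.
Longitude subsquare t = 19; −1 → 18 = s.
Latitude extended square 2; +1 → 3.

IP27sp93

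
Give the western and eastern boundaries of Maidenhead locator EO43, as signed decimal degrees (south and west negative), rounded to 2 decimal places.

-92.00, -90.00

Field E=4, O=14: +4·20° lon, +14·10° lat → SW at lon -100°, lat 50°.
Square 4, 3: +4·2° lon, +3·1° lat → SW at lon -92°, lat 53°.
Cell spans 2° lon × 1° lat.
west -92.00, east -90.00.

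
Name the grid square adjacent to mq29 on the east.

Longitude square 2; +1 → 3.
The latitude characters are unchanged.

MQ39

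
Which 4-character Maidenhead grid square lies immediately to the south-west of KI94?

KI83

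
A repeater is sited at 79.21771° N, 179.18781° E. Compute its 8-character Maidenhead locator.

RQ99of22

Offset from 180°W / 90°S: lon 359.18781°, lat 169.21771°.
Field: 359.18781/20 → 17 → R, 169.21771/10 → 16 → Q; chars RQ.
Square: 19.18781/2 → 9, 9.21771/1 → 9; chars 99.
Subsquare: 1.18781/0.0833333 → 14 → o, 0.21771/0.0416667 → 5 → f; chars of.
Extended square: 0.02114/0.00833333 → 2, 0.00938/0.00416667 → 2; chars 22.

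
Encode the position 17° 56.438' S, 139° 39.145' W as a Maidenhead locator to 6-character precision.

Add 180° to longitude and 90° to latitude: 40.3476, 72.0594.
Field: 40.3476/20 → 2 → C, 72.0594/10 → 7 → H; chars CH.
Square: 0.3476/2 → 0, 2.0594/1 → 2; chars 02.
Subsquare: 0.3476/0.0833333 → 4 → e, 0.0594/0.0416667 → 1 → b; chars eb.

CH02eb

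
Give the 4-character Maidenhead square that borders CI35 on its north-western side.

CI26

Longitude square 3; −1 → 2.
Latitude square 5; +1 → 6.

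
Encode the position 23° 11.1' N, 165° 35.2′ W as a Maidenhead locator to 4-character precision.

Offset from 180°W / 90°S: lon 14.41°, lat 113.19°.
Field: lon ⌊14.41/20⌋ = 0 → A; lat ⌊113.19/10⌋ = 11 → L.
Square: lon ⌊14.41/2⌋ = 7; lat ⌊3.19/1⌋ = 3.

AL73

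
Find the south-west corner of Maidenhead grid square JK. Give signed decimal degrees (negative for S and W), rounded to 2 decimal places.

10.00, 0.00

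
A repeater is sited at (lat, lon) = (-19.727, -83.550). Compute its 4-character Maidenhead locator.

EH80

Shift to the Maidenhead origin (180°W, 90°S): lon 96.45, lat 70.27.
Field (20°×10°, letters A–R): 96.45/20 → 4 → E, 70.27/10 → 7 → H; chars EH.
Square (2°×1°, digits 0–9): 16.45/2 → 8, 0.27/1 → 0; chars 80.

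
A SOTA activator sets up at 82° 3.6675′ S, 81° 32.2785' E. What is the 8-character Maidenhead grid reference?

NA07sw45

Add 180° to longitude and 90° to latitude: 261.53798, 7.93887.
Field (20°×10°, letters A–R): 261.53798/20 → 13 → N, 7.93887/10 → 0 → A; chars NA.
Square (2°×1°, digits 0–9): 1.53798/2 → 0, 7.93887/1 → 7; chars 07.
Subsquare (5′×2.5′, letters a–x): 1.53798/0.0833333 → 18 → s, 0.93887/0.0416667 → 22 → w; chars sw.
Extended square (30″×15″, digits 0–9): 0.03798/0.00833333 → 4, 0.02221/0.00416667 → 5; chars 45.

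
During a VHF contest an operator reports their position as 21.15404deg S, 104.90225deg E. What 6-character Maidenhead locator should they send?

OG28ku

Shift to the Maidenhead origin (180°W, 90°S): lon 284.9022, lat 68.8460.
Field: 284.9022/20 → 14 → O, 68.8460/10 → 6 → G; chars OG.
Square: 4.9022/2 → 2, 8.8460/1 → 8; chars 28.
Subsquare: 0.9022/0.0833333 → 10 → k, 0.8460/0.0416667 → 20 → u; chars ku.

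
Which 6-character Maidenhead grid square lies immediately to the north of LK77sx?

LK78sa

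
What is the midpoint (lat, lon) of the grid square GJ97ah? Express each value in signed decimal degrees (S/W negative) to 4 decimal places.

Field G=6, J=9: +6·20° lon, +9·10° lat → SW at lon -60°, lat 0°.
Square 9, 7: +9·2° lon, +7·1° lat → SW at lon -42°, lat 7°.
Subsquare a=0, h=7: +0·0.0833333° lon, +7·0.0416667° lat → SW at lon -42°, lat 7.29167°.
Cell spans 0.0833333° lon × 0.0416667° lat. Centre is SW corner plus half of each.
latitude 7.3125, longitude -41.9583.

7.3125, -41.9583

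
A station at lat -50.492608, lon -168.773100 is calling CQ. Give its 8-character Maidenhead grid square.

Add 180° to longitude and 90° to latitude: 11.22690, 39.50739.
Field (20°×10°, letters A–R): 11.22690/20 → 0 → A, 39.50739/10 → 3 → D; chars AD.
Square (2°×1°, digits 0–9): 11.22690/2 → 5, 9.50739/1 → 9; chars 59.
Subsquare (5′×2.5′, letters a–x): 1.22690/0.0833333 → 14 → o, 0.50739/0.0416667 → 12 → m; chars om.
Extended square (30″×15″, digits 0–9): 0.06023/0.00833333 → 7, 0.00739/0.00416667 → 1; chars 71.

AD59om71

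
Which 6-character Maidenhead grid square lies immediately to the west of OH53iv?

Longitude subsquare i = 8; −1 → 7 = h.
The latitude characters are unchanged.

OH53hv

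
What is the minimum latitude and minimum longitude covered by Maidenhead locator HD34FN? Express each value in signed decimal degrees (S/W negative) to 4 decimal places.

Field H=7, D=3: +7·20° lon, +3·10° lat → SW at lon -40°, lat -60°.
Square 3, 4: +3·2° lon, +4·1° lat → SW at lon -34°, lat -56°.
Subsquare f=5, n=13: +5·0.0833333° lon, +13·0.0416667° lat → SW at lon -33.5833°, lat -55.4583°.
latitude -55.4583, longitude -33.5833.

-55.4583, -33.5833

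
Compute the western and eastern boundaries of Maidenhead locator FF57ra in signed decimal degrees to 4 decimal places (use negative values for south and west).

-68.5833, -68.5000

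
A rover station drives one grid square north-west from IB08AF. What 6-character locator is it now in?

HB98xg

Longitude subsquare a = 0; −1 → -1, wraps to 23 = x, carry into square.
Longitude square 0; −1 → -1, wraps to 9, carry into field.
Longitude field I = 8; −1 → 7 = H.
Latitude subsquare f = 5; +1 → 6 = g.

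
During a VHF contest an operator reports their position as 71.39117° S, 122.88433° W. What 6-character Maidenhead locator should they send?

CB88no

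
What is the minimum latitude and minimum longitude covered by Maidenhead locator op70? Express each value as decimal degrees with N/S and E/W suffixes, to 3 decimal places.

Field O=14, P=15: +14·20° lon, +15·10° lat → SW at lon 100°, lat 60°.
Square 7, 0: +7·2° lon, +0·1° lat → SW at lon 114°, lat 60°.
latitude 60.000° N, longitude 114.000° E.

60.000° N, 114.000° E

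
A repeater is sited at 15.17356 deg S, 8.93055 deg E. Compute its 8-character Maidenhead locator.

JH44lt18

Offset from 180°W / 90°S: lon 188.93055°, lat 74.82644°.
Field: lon ⌊188.93055/20⌋ = 9 → J; lat ⌊74.82644/10⌋ = 7 → H.
Square: lon ⌊8.93055/2⌋ = 4; lat ⌊4.82644/1⌋ = 4.
Subsquare: lon ⌊0.93055/0.0833333⌋ = 11 → l; lat ⌊0.82644/0.0416667⌋ = 19 → t.
Extended square: lon ⌊0.01388/0.00833333⌋ = 1; lat ⌊0.03477/0.00416667⌋ = 8.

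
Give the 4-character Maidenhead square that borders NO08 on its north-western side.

Longitude square 0; −1 → -1, wraps to 9, carry into field.
Longitude field N = 13; −1 → 12 = M.
Latitude square 8; +1 → 9.

MO99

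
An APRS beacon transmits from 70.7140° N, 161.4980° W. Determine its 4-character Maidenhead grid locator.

Offset from 180°W / 90°S: lon 18.50°, lat 160.71°.
Field: 18.50/20 → 0 → A, 160.71/10 → 16 → Q; chars AQ.
Square: 18.50/2 → 9, 0.71/1 → 0; chars 90.

AQ90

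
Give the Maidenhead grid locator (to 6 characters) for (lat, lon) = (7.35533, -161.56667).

AJ97fi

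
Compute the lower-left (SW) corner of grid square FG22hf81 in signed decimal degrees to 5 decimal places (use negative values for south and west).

-27.78750, -75.35000

Field F=5, G=6: +5·20° lon, +6·10° lat → SW at lon -80°, lat -30°.
Square 2, 2: +2·2° lon, +2·1° lat → SW at lon -76°, lat -28°.
Subsquare h=7, f=5: +7·0.0833333° lon, +5·0.0416667° lat → SW at lon -75.4167°, lat -27.7917°.
Extended square 8, 1: +8·0.00833333° lon, +1·0.00416667° lat → SW at lon -75.35°, lat -27.7875°.
latitude -27.78750, longitude -75.35000.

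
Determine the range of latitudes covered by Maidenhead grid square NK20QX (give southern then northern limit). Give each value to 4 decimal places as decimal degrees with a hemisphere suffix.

10.9583° N, 11.0000° N

Field N=13, K=10: +13·20° lon, +10·10° lat → SW at lon 80°, lat 10°.
Square 2, 0: +2·2° lon, +0·1° lat → SW at lon 84°, lat 10°.
Subsquare q=16, x=23: +16·0.0833333° lon, +23·0.0416667° lat → SW at lon 85.3333°, lat 10.9583°.
Cell spans 0.0833333° lon × 0.0416667° lat.
south 10.9583° N, north 11.0000° N.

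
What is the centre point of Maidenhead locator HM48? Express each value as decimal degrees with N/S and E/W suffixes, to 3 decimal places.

Field H=7, M=12: +7·20° lon, +12·10° lat → SW at lon -40°, lat 30°.
Square 4, 8: +4·2° lon, +8·1° lat → SW at lon -32°, lat 38°.
Cell spans 2° lon × 1° lat. Centre is SW corner plus half of each.
latitude 38.500° N, longitude 31.000° W.

38.500° N, 31.000° W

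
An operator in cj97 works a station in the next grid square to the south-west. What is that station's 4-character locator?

Longitude square 9; −1 → 8.
Latitude square 7; −1 → 6.

CJ86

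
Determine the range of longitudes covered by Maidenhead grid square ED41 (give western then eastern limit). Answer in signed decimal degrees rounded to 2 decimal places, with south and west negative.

-92.00, -90.00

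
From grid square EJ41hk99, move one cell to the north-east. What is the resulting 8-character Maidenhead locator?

EJ41il00

Longitude extended square 9; +1 → 10, wraps to 0, carry into subsquare.
Longitude subsquare h = 7; +1 → 8 = i.
Latitude extended square 9; +1 → 10, wraps to 0, carry into subsquare.
Latitude subsquare k = 10; +1 → 11 = l.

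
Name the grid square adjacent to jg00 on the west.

IG90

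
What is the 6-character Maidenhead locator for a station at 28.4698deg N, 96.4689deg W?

Offset from 180°W / 90°S: lon 83.5311°, lat 118.4698°.
Field (20°×10°, letters A–R): 83.5311/20 → 4 → E, 118.4698/10 → 11 → L; chars EL.
Square (2°×1°, digits 0–9): 3.5311/2 → 1, 8.4698/1 → 8; chars 18.
Subsquare (5′×2.5′, letters a–x): 1.5311/0.0833333 → 18 → s, 0.4698/0.0416667 → 11 → l; chars sl.

EL18sl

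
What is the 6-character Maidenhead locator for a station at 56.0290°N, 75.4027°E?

MO76qa

Add 180° to longitude and 90° to latitude: 255.4027, 146.0290.
Field (20°×10°, letters A–R): 255.4027/20 → 12 → M, 146.0290/10 → 14 → O; chars MO.
Square (2°×1°, digits 0–9): 15.4027/2 → 7, 6.0290/1 → 6; chars 76.
Subsquare (5′×2.5′, letters a–x): 1.4027/0.0833333 → 16 → q, 0.0290/0.0416667 → 0 → a; chars qa.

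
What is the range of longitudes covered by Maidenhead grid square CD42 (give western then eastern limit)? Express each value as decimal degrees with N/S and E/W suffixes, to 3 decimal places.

132.000° W, 130.000° W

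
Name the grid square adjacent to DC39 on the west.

DC29

Longitude square 3; −1 → 2.
The latitude characters are unchanged.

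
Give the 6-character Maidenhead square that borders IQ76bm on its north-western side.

Longitude subsquare b = 1; −1 → 0 = a.
Latitude subsquare m = 12; +1 → 13 = n.

IQ76an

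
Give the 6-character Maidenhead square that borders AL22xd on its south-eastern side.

AL32ac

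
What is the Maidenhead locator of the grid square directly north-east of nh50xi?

Longitude subsquare x = 23; +1 → 24, wraps to 0 = a, carry into square.
Longitude square 5; +1 → 6.
Latitude subsquare i = 8; +1 → 9 = j.

NH60aj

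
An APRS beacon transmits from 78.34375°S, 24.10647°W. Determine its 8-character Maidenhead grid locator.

HB71wp77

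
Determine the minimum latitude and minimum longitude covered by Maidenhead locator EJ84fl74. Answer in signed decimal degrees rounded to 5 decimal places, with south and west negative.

4.47500, -83.52500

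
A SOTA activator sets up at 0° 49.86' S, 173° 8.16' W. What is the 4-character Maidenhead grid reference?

Shift to the Maidenhead origin (180°W, 90°S): lon 6.86, lat 89.17.
Field: lon ⌊6.86/20⌋ = 0 → A; lat ⌊89.17/10⌋ = 8 → I.
Square: lon ⌊6.86/2⌋ = 3; lat ⌊9.17/1⌋ = 9.

AI39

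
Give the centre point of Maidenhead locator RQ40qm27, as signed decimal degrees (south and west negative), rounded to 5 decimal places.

70.53125, 169.35417

Field R=17, Q=16: +17·20° lon, +16·10° lat → SW at lon 160°, lat 70°.
Square 4, 0: +4·2° lon, +0·1° lat → SW at lon 168°, lat 70°.
Subsquare q=16, m=12: +16·0.0833333° lon, +12·0.0416667° lat → SW at lon 169.333°, lat 70.5°.
Extended square 2, 7: +2·0.00833333° lon, +7·0.00416667° lat → SW at lon 169.35°, lat 70.5292°.
Cell spans 0.00833333° lon × 0.00416667° lat. Centre is SW corner plus half of each.
latitude 70.53125, longitude 169.35417.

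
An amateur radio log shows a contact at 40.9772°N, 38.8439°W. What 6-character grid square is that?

HN00nx

Add 180° to longitude and 90° to latitude: 141.1561, 130.9772.
Field (20°×10°, letters A–R): 141.1561/20 → 7 → H, 130.9772/10 → 13 → N; chars HN.
Square (2°×1°, digits 0–9): 1.1561/2 → 0, 0.9772/1 → 0; chars 00.
Subsquare (5′×2.5′, letters a–x): 1.1561/0.0833333 → 13 → n, 0.9772/0.0416667 → 23 → x; chars nx.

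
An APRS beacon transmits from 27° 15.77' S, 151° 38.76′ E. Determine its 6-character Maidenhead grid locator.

QG52tr

Add 180° to longitude and 90° to latitude: 331.6460, 62.7372.
Field: 331.6460/20 → 16 → Q, 62.7372/10 → 6 → G; chars QG.
Square: 11.6460/2 → 5, 2.7372/1 → 2; chars 52.
Subsquare: 1.6460/0.0833333 → 19 → t, 0.7372/0.0416667 → 17 → r; chars tr.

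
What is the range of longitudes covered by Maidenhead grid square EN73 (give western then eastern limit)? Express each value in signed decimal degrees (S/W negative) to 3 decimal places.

Field E=4, N=13: +4·20° lon, +13·10° lat → SW at lon -100°, lat 40°.
Square 7, 3: +7·2° lon, +3·1° lat → SW at lon -86°, lat 43°.
Cell spans 2° lon × 1° lat.
west -86.000, east -84.000.

-86.000, -84.000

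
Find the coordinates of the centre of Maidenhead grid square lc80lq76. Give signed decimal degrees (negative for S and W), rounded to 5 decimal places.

-69.30625, 56.97917

Field L=11, C=2: +11·20° lon, +2·10° lat → SW at lon 40°, lat -70°.
Square 8, 0: +8·2° lon, +0·1° lat → SW at lon 56°, lat -70°.
Subsquare l=11, q=16: +11·0.0833333° lon, +16·0.0416667° lat → SW at lon 56.9167°, lat -69.3333°.
Extended square 7, 6: +7·0.00833333° lon, +6·0.00416667° lat → SW at lon 56.975°, lat -69.3083°.
Cell spans 0.00833333° lon × 0.00416667° lat. Centre is SW corner plus half of each.
latitude -69.30625, longitude 56.97917.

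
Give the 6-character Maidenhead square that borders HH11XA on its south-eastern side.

Longitude subsquare x = 23; +1 → 24, wraps to 0 = a, carry into square.
Longitude square 1; +1 → 2.
Latitude subsquare a = 0; −1 → -1, wraps to 23 = x, carry into square.
Latitude square 1; −1 → 0.

HH20ax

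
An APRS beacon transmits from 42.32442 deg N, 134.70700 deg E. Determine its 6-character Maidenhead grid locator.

PN72ih

Offset from 180°W / 90°S: lon 314.7070°, lat 132.3244°.
Field: lon ⌊314.7070/20⌋ = 15 → P; lat ⌊132.3244/10⌋ = 13 → N.
Square: lon ⌊14.7070/2⌋ = 7; lat ⌊2.3244/1⌋ = 2.
Subsquare: lon ⌊0.7070/0.0833333⌋ = 8 → i; lat ⌊0.3244/0.0416667⌋ = 7 → h.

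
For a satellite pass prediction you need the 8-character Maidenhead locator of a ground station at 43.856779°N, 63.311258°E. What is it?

MN13pu75

Shift to the Maidenhead origin (180°W, 90°S): lon 243.31126, lat 133.85678.
Field: 243.31126/20 → 12 → M, 133.85678/10 → 13 → N; chars MN.
Square: 3.31126/2 → 1, 3.85678/1 → 3; chars 13.
Subsquare: 1.31126/0.0833333 → 15 → p, 0.85678/0.0416667 → 20 → u; chars pu.
Extended square: 0.06126/0.00833333 → 7, 0.02345/0.00416667 → 5; chars 75.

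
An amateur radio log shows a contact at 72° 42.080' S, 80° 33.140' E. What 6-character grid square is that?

NB07gh

Add 180° to longitude and 90° to latitude: 260.5523, 17.2987.
Field: lon ⌊260.5523/20⌋ = 13 → N; lat ⌊17.2987/10⌋ = 1 → B.
Square: lon ⌊0.5523/2⌋ = 0; lat ⌊7.2987/1⌋ = 7.
Subsquare: lon ⌊0.5523/0.0833333⌋ = 6 → g; lat ⌊0.2987/0.0416667⌋ = 7 → h.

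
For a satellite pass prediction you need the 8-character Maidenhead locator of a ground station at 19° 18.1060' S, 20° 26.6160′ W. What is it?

Offset from 180°W / 90°S: lon 159.55640°, lat 70.69823°.
Field: 159.55640/20 → 7 → H, 70.69823/10 → 7 → H; chars HH.
Square: 19.55640/2 → 9, 0.69823/1 → 0; chars 90.
Subsquare: 1.55640/0.0833333 → 18 → s, 0.69823/0.0416667 → 16 → q; chars sq.
Extended square: 0.05640/0.00833333 → 6, 0.03157/0.00416667 → 7; chars 67.

HH90sq67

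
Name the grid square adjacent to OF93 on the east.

Longitude square 9; +1 → 10, wraps to 0, carry into field.
Longitude field O = 14; +1 → 15 = P.
The latitude characters are unchanged.

PF03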